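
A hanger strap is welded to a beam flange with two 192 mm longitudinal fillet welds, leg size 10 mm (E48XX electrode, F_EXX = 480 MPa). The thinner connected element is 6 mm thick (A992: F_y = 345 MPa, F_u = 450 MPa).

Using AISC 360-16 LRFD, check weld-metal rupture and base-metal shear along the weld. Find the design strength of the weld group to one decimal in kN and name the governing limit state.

Weld metal: throat = 0.707×10 = 7.07 mm, L = 2×192 = 384 mm. φR_n = 0.75 × 0.6 × 480 × 7.07 × 384 = 586.4 kN.
Base metal shear (6 mm plate): yield φR_n = 1.0×0.6×345×6×384 = 476.9 kN; rupture φR_n = 0.75×0.6×450×6×384 = 466.6 kN; take 466.6 kN (rupture).
Governing: min(586.4, 466.6) = 466.6 kN → base-metal shear.

466.6 kN (base-metal shear governs)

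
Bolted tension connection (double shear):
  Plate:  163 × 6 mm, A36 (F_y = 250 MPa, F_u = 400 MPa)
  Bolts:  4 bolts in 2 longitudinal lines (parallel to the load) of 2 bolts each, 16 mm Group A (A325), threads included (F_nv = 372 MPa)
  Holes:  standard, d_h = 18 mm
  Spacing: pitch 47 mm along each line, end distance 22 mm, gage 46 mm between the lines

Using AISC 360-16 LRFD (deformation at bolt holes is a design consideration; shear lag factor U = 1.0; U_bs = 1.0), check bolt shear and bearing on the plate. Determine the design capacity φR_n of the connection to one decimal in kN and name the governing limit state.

Bolt shear: A_b = π(16)²/4 = 201.06 mm². φR_n = 0.75 × 372 × 201.06 × 4 × 2 = 448.8 kN.
Bearing (6 mm plate, F_u = 400 MPa): end bolts L_c = 22 − 18/2 = 13, R_n = min(1.2×13×6×400, 2.4×16×6×400) = 37.44 kN/bolt; interior L_c = 47 − 18 = 29, R_n = 83.52 kN/bolt. φR_n = 0.75 × (2×37.44 + 2×83.52) = 181.4 kN.
Governing: min(448.8, 181.4) = 181.4 kN → bearing.

181.4 kN (bearing governs)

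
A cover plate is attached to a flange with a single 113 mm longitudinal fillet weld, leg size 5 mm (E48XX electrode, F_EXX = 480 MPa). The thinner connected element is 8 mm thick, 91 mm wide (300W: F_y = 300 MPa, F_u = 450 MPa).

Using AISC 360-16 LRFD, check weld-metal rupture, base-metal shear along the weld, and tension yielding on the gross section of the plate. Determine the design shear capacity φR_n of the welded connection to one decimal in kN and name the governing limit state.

86.3 kN (weld metal governs)

Weld metal: throat = 0.707×5 = 3.535 mm, L = 113 mm. φR_n = 0.75 × 0.6 × 480 × 3.535 × 113 = 86.3 kN.
Base metal shear (8 mm plate): yield φR_n = 1.0×0.6×300×8×113 = 162.7 kN; rupture φR_n = 0.75×0.6×450×8×113 = 183.1 kN; take 162.7 kN (yield).
Tension yield (gross): A_g = 91×8 = 728 mm². φR_n = 0.90 × 300 × 728 = 196.6 kN.
Governing: min(86.3, 162.7, 196.6) = 86.3 kN → weld metal.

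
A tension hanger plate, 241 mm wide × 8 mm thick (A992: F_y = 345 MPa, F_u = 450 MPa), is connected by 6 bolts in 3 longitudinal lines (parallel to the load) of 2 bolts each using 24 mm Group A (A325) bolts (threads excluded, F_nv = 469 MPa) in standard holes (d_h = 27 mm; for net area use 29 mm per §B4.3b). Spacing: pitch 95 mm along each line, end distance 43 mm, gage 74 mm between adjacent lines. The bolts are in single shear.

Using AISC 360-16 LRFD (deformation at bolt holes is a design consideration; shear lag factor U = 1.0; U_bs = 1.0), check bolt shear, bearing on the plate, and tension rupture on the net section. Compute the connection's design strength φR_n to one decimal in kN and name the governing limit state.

415.8 kN (net-section rupture governs)

Bolt shear: A_b = π(24)²/4 = 452.39 mm². φR_n = 0.75 × 469 × 452.39 × 6 × 1 = 954.8 kN.
Bearing (8 mm plate, F_u = 450 MPa): end bolts L_c = 43 − 27/2 = 29.5, R_n = min(1.2×29.5×8×450, 2.4×24×8×450) = 127.44 kN/bolt; interior L_c = 95 − 27 = 68, R_n = 207.36 kN/bolt. φR_n = 0.75 × (3×127.44 + 3×207.36) = 753.3 kN.
Tension rupture (net): A_n = (241 − 3×29)×8 = 1232 mm² (U = 1.0, A_e = A_n). φR_n = 0.75 × 450 × 1232 = 415.8 kN.
Governing: min(954.8, 753.3, 415.8) = 415.8 kN → net-section rupture.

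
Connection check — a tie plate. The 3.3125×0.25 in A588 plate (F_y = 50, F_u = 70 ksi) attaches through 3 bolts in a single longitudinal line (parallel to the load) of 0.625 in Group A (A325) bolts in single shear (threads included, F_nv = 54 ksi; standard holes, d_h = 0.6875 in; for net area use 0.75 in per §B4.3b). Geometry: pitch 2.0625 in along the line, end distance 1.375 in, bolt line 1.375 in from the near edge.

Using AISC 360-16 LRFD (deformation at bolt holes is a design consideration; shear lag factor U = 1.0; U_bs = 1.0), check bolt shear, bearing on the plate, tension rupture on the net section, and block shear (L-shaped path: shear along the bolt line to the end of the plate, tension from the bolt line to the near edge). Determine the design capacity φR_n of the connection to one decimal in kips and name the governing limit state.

33.6 kips (net-section rupture governs)

Bolt shear: A_b = π(0.625)²/4 = 0.3068 in². φR_n = 0.75 × 54 × 0.3068 × 3 × 1 = 37.3 kips.
Bearing (0.25 in plate, F_u = 70 ksi): end bolts L_c = 1.375 − 0.6875/2 = 1.03125, R_n = min(1.2×1.03125×0.25×70, 2.4×0.625×0.25×70) = 21.656 kips/bolt; interior L_c = 2.0625 − 0.6875 = 1.375, R_n = 26.25 kips/bolt. φR_n = 0.75 × (1×21.656 + 2×26.25) = 55.6 kips.
Tension rupture (net): A_n = (3.3125 − 1×0.75)×0.25 = 0.64063 in² (U = 1.0, A_e = A_n). φR_n = 0.75 × 70 × 0.64063 = 33.6 kips.
Block shear: shear path 1×[1.375+2×2.0625] = 1×5.5 in, A_gv = 1.375, A_nv = 1×(5.5 − 2.5×0.75)×0.25 = 0.90625 in²; tension to near edge: (1.375 − 0.5×0.75)×0.25 = 0.25 in². R_n = min(0.6×70×0.90625, 0.6×50×1.375) + 1.0×70×0.25 = min(38.063, 41.25) + 17.5 = 55.563 kips. φR_n = 0.75 × 55.563 = 41.7 kips.
Governing: min(37.3, 55.6, 33.6, 41.7) = 33.6 kips → net-section rupture.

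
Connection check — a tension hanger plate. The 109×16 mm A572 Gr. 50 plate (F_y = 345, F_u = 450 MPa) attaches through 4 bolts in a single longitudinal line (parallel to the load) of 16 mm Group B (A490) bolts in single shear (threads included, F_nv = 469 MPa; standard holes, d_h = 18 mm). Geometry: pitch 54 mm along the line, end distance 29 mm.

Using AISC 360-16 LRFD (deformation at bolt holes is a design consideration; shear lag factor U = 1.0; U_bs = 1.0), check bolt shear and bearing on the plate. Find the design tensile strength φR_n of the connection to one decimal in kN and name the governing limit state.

282.9 kN (bolt shear governs)

Bolt shear: A_b = π(16)²/4 = 201.06 mm². φR_n = 0.75 × 469 × 201.06 × 4 × 1 = 282.9 kN.
Bearing (16 mm plate, F_u = 450 MPa): end bolts L_c = 29 − 18/2 = 20, R_n = min(1.2×20×16×450, 2.4×16×16×450) = 172.8 kN/bolt; interior L_c = 54 − 18 = 36, R_n = 276.48 kN/bolt. φR_n = 0.75 × (1×172.8 + 3×276.48) = 751.7 kN.
Governing: min(282.9, 751.7) = 282.9 kN → bolt shear.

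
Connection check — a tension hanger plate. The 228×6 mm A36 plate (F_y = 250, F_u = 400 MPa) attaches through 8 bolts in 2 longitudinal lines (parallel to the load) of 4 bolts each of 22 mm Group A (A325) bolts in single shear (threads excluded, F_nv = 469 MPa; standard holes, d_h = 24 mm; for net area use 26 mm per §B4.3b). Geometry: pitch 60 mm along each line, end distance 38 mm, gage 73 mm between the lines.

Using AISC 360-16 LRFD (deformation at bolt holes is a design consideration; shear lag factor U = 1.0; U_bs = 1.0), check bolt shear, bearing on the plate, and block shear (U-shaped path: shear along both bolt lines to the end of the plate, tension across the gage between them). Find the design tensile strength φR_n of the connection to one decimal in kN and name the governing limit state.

Bolt shear: A_b = π(22)²/4 = 380.13 mm². φR_n = 0.75 × 469 × 380.13 × 8 × 1 = 1069.7 kN.
Bearing (6 mm plate, F_u = 400 MPa): end bolts L_c = 38 − 24/2 = 26, R_n = min(1.2×26×6×400, 2.4×22×6×400) = 74.88 kN/bolt; interior L_c = 60 − 24 = 36, R_n = 103.68 kN/bolt. φR_n = 0.75 × (2×74.88 + 6×103.68) = 578.9 kN.
Block shear: shear path 2×[38+3×60] = 2×218 mm, A_gv = 2616, A_nv = 2×(218 − 3.5×26)×6 = 1524 mm²; tension across gage: (73 − 1×26)×6 = 282 mm². R_n = min(0.6×400×1524, 0.6×250×2616) + 1.0×400×282 = min(365.76, 392.4) + 112.8 = 478.56 kN. φR_n = 0.75 × 478.56 = 358.9 kN.
Governing: min(1069.7, 578.9, 358.9) = 358.9 kN → block shear.

358.9 kN (block shear governs)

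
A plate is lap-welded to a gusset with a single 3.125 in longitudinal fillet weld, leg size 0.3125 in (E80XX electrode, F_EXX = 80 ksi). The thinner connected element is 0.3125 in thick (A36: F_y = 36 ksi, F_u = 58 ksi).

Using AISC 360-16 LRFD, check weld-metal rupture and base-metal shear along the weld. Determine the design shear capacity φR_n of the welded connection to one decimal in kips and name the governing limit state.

Weld metal: throat = 0.707×0.3125 = 0.22094 in, L = 3.125 in. φR_n = 0.75 × 0.6 × 80 × 0.22094 × 3.125 = 24.9 kips.
Base metal shear (0.3125 in plate): yield φR_n = 1.0×0.6×36×0.3125×3.125 = 21.1 kips; rupture φR_n = 0.75×0.6×58×0.3125×3.125 = 25.5 kips; take 21.1 kips (yield).
Governing: min(24.9, 21.1) = 21.1 kips → base-metal shear.

21.1 kips (base-metal shear governs)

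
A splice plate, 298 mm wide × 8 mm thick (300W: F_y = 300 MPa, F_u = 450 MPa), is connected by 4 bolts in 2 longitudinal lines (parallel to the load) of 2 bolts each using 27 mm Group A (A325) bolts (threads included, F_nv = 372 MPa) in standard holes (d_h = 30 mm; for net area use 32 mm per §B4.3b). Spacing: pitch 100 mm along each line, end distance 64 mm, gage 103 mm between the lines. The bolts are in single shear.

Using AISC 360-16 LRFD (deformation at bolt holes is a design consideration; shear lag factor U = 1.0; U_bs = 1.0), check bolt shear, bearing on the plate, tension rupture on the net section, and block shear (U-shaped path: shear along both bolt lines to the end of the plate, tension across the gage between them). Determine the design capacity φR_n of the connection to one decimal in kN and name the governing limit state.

545.9 kN (block shear governs)

Bolt shear: A_b = π(27)²/4 = 572.56 mm². φR_n = 0.75 × 372 × 572.56 × 4 × 1 = 639.0 kN.
Bearing (8 mm plate, F_u = 450 MPa): end bolts L_c = 64 − 30/2 = 49, R_n = min(1.2×49×8×450, 2.4×27×8×450) = 211.68 kN/bolt; interior L_c = 100 − 30 = 70, R_n = 233.28 kN/bolt. φR_n = 0.75 × (2×211.68 + 2×233.28) = 667.4 kN.
Tension rupture (net): A_n = (298 − 2×32)×8 = 1872 mm² (U = 1.0, A_e = A_n). φR_n = 0.75 × 450 × 1872 = 631.8 kN.
Block shear: shear path 2×[64+1×100] = 2×164 mm, A_gv = 2624, A_nv = 2×(164 − 1.5×32)×8 = 1856 mm²; tension across gage: (103 − 1×32)×8 = 568 mm². R_n = min(0.6×450×1856, 0.6×300×2624) + 1.0×450×568 = min(501.12, 472.32) + 255.6 = 727.92 kN. φR_n = 0.75 × 727.92 = 545.9 kN.
Governing: min(639.0, 667.4, 631.8, 545.9) = 545.9 kN → block shear.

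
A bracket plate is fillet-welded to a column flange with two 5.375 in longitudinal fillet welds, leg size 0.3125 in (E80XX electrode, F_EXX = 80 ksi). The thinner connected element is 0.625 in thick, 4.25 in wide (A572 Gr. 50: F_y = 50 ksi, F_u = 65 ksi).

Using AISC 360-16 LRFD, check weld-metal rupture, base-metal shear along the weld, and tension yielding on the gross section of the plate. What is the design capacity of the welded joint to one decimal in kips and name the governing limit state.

85.5 kips (weld metal governs)

Weld metal: throat = 0.707×0.3125 = 0.22094 in, L = 2×5.375 = 10.75 in. φR_n = 0.75 × 0.6 × 80 × 0.22094 × 10.75 = 85.5 kips.
Base metal shear (0.625 in plate): yield φR_n = 1.0×0.6×50×0.625×10.75 = 201.6 kips; rupture φR_n = 0.75×0.6×65×0.625×10.75 = 196.5 kips; take 196.5 kips (rupture).
Tension yield (gross): A_g = 4.25×0.625 = 2.6563 in². φR_n = 0.90 × 50 × 2.6563 = 119.5 kips.
Governing: min(85.5, 196.5, 119.5) = 85.5 kips → weld metal.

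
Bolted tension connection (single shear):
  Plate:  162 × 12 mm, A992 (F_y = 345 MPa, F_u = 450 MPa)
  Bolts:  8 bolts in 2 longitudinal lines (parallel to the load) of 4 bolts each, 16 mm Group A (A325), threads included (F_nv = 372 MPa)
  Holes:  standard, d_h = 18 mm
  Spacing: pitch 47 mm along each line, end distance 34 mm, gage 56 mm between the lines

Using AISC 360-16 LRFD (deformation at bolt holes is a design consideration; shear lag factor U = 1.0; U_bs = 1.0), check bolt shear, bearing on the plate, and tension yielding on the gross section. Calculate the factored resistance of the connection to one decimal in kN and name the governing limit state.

Bolt shear: A_b = π(16)²/4 = 201.06 mm². φR_n = 0.75 × 372 × 201.06 × 8 × 1 = 448.8 kN.
Bearing (12 mm plate, F_u = 450 MPa): end bolts L_c = 34 − 18/2 = 25, R_n = min(1.2×25×12×450, 2.4×16×12×450) = 162 kN/bolt; interior L_c = 47 − 18 = 29, R_n = 187.92 kN/bolt. φR_n = 0.75 × (2×162 + 6×187.92) = 1088.6 kN.
Tension yield (gross): A_g = 162×12 = 1944 mm². φR_n = 0.90 × 345 × 1944 = 603.6 kN.
Governing: min(448.8, 1088.6, 603.6) = 448.8 kN → bolt shear.

448.8 kN (bolt shear governs)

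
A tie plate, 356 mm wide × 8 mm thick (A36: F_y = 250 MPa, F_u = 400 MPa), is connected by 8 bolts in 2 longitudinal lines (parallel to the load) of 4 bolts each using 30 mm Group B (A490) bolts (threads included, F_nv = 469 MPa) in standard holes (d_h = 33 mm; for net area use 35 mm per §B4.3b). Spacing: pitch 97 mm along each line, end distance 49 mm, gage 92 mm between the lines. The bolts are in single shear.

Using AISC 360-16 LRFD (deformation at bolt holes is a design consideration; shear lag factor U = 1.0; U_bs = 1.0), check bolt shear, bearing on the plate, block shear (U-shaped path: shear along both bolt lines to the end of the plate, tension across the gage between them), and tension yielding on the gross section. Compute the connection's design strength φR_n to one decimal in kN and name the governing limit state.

Bolt shear: A_b = π(30)²/4 = 706.86 mm². φR_n = 0.75 × 469 × 706.86 × 8 × 1 = 1989.1 kN.
Bearing (8 mm plate, F_u = 400 MPa): end bolts L_c = 49 − 33/2 = 32.5, R_n = min(1.2×32.5×8×400, 2.4×30×8×400) = 124.8 kN/bolt; interior L_c = 97 − 33 = 64, R_n = 230.4 kN/bolt. φR_n = 0.75 × (2×124.8 + 6×230.4) = 1224.0 kN.
Block shear: shear path 2×[49+3×97] = 2×340 mm, A_gv = 5440, A_nv = 2×(340 − 3.5×35)×8 = 3480 mm²; tension across gage: (92 − 1×35)×8 = 456 mm². R_n = min(0.6×400×3480, 0.6×250×5440) + 1.0×400×456 = min(835.2, 816) + 182.4 = 998.4 kN. φR_n = 0.75 × 998.4 = 748.8 kN.
Tension yield (gross): A_g = 356×8 = 2848 mm². φR_n = 0.90 × 250 × 2848 = 640.8 kN.
Governing: min(1989.1, 1224.0, 748.8, 640.8) = 640.8 kN → gross-section yield.

640.8 kN (gross-section yield governs)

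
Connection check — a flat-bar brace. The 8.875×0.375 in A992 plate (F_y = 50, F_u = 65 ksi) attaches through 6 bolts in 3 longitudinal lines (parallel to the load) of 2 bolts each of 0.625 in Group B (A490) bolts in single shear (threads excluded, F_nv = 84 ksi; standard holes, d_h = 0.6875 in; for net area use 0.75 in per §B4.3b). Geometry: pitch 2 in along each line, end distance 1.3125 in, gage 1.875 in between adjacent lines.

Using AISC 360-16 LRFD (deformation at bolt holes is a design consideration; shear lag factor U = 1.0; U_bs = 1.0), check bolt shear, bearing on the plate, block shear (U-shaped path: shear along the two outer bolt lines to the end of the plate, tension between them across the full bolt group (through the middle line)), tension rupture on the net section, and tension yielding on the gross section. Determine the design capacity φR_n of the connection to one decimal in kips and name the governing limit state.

Bolt shear: A_b = π(0.625)²/4 = 0.3068 in². φR_n = 0.75 × 84 × 0.3068 × 6 × 1 = 116.0 kips.
Bearing (0.375 in plate, F_u = 65 ksi): end bolts L_c = 1.3125 − 0.6875/2 = 0.96875, R_n = min(1.2×0.96875×0.375×65, 2.4×0.625×0.375×65) = 28.336 kips/bolt; interior L_c = 2 − 0.6875 = 1.3125, R_n = 36.563 kips/bolt. φR_n = 0.75 × (3×28.336 + 3×36.563) = 146.0 kips.
Block shear: shear path 2×[1.3125+1×2] = 2×3.3125 in, A_gv = 2.4844, A_nv = 2×(3.3125 − 1.5×0.75)×0.375 = 1.6406 in²; tension across gage: (3.75 − 2×0.75)×0.375 = 0.84375 in². R_n = min(0.6×65×1.6406, 0.6×50×2.4844) + 1.0×65×0.84375 = min(63.983, 74.532) + 54.844 = 118.83 kips. φR_n = 0.75 × 118.83 = 89.1 kips.
Tension rupture (net): A_n = (8.875 − 3×0.75)×0.375 = 2.4844 in² (U = 1.0, A_e = A_n). φR_n = 0.75 × 65 × 2.4844 = 121.1 kips.
Tension yield (gross): A_g = 8.875×0.375 = 3.3281 in². φR_n = 0.90 × 50 × 3.3281 = 149.8 kips.
Governing: min(116.0, 146.0, 89.1, 121.1, 149.8) = 89.1 kips → block shear.

89.1 kips (block shear governs)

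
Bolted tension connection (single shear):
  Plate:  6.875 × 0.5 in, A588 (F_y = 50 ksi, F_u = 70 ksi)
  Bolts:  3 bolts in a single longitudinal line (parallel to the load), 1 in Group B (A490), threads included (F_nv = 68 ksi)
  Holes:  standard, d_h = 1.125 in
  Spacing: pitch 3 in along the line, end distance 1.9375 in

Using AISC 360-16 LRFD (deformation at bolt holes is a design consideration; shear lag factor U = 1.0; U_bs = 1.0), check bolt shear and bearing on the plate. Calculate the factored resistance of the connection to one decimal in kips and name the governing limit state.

120.2 kips (bolt shear governs)

Bolt shear: A_b = π(1)²/4 = 0.7854 in². φR_n = 0.75 × 68 × 0.7854 × 3 × 1 = 120.2 kips.
Bearing (0.5 in plate, F_u = 70 ksi): end bolts L_c = 1.9375 − 1.125/2 = 1.375, R_n = min(1.2×1.375×0.5×70, 2.4×1×0.5×70) = 57.75 kips/bolt; interior L_c = 3 − 1.125 = 1.875, R_n = 78.75 kips/bolt. φR_n = 0.75 × (1×57.75 + 2×78.75) = 161.4 kips.
Governing: min(120.2, 161.4) = 120.2 kips → bolt shear.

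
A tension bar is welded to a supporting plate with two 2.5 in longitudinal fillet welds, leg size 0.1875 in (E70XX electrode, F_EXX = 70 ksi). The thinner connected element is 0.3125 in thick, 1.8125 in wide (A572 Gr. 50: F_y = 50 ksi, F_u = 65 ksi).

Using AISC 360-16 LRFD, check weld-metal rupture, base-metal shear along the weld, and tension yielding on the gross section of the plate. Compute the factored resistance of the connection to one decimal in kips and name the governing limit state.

Weld metal: throat = 0.707×0.1875 = 0.13256 in, L = 2×2.5 = 5 in. φR_n = 0.75 × 0.6 × 70 × 0.13256 × 5 = 20.9 kips.
Base metal shear (0.3125 in plate): yield φR_n = 1.0×0.6×50×0.3125×5 = 46.9 kips; rupture φR_n = 0.75×0.6×65×0.3125×5 = 45.7 kips; take 45.7 kips (rupture).
Tension yield (gross): A_g = 1.8125×0.3125 = 0.56641 in². φR_n = 0.90 × 50 × 0.56641 = 25.5 kips.
Governing: min(20.9, 45.7, 25.5) = 20.9 kips → weld metal.

20.9 kips (weld metal governs)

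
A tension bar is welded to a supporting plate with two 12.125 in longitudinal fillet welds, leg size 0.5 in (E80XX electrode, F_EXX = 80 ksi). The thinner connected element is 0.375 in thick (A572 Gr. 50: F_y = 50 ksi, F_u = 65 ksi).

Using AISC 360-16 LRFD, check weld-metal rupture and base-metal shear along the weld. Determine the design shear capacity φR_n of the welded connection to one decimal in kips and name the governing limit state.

266.0 kips (base-metal shear governs)

Weld metal: throat = 0.707×0.5 = 0.3535 in, L = 2×12.125 = 24.25 in. φR_n = 0.75 × 0.6 × 80 × 0.3535 × 24.25 = 308.6 kips.
Base metal shear (0.375 in plate): yield φR_n = 1.0×0.6×50×0.375×24.25 = 272.8 kips; rupture φR_n = 0.75×0.6×65×0.375×24.25 = 266.0 kips; take 266.0 kips (rupture).
Governing: min(308.6, 266.0) = 266.0 kips → base-metal shear.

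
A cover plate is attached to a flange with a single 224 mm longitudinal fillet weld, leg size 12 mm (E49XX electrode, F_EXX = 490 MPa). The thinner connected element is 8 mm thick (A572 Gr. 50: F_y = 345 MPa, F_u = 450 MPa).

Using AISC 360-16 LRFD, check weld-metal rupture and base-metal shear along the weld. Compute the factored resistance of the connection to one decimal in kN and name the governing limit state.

362.9 kN (base-metal shear governs)

Weld metal: throat = 0.707×12 = 8.484 mm, L = 224 mm. φR_n = 0.75 × 0.6 × 490 × 8.484 × 224 = 419.0 kN.
Base metal shear (8 mm plate): yield φR_n = 1.0×0.6×345×8×224 = 370.9 kN; rupture φR_n = 0.75×0.6×450×8×224 = 362.9 kN; take 362.9 kN (rupture).
Governing: min(419.0, 362.9) = 362.9 kN → base-metal shear.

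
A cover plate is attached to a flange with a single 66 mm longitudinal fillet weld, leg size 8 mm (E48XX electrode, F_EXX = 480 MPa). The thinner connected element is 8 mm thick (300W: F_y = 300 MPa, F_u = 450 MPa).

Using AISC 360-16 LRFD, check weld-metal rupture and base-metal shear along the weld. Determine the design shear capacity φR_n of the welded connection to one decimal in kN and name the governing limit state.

Weld metal: throat = 0.707×8 = 5.656 mm, L = 66 mm. φR_n = 0.75 × 0.6 × 480 × 5.656 × 66 = 80.6 kN.
Base metal shear (8 mm plate): yield φR_n = 1.0×0.6×300×8×66 = 95.0 kN; rupture φR_n = 0.75×0.6×450×8×66 = 106.9 kN; take 95.0 kN (yield).
Governing: min(80.6, 95.0) = 80.6 kN → weld metal.

80.6 kN (weld metal governs)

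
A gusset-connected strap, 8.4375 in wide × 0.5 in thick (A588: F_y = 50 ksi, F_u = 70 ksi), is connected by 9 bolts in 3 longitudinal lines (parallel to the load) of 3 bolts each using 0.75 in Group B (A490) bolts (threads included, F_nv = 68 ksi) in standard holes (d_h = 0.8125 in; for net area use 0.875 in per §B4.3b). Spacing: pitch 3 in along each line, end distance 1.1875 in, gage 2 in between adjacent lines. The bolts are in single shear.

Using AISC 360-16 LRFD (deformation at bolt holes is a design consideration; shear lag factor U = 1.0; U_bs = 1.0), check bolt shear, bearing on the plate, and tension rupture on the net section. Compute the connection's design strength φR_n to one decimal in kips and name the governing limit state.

152.6 kips (net-section rupture governs)

Bolt shear: A_b = π(0.75)²/4 = 0.44179 in². φR_n = 0.75 × 68 × 0.44179 × 9 × 1 = 202.8 kips.
Bearing (0.5 in plate, F_u = 70 ksi): end bolts L_c = 1.1875 − 0.8125/2 = 0.78125, R_n = min(1.2×0.78125×0.5×70, 2.4×0.75×0.5×70) = 32.813 kips/bolt; interior L_c = 3 − 0.8125 = 2.1875, R_n = 63 kips/bolt. φR_n = 0.75 × (3×32.813 + 6×63) = 357.3 kips.
Tension rupture (net): A_n = (8.4375 − 3×0.875)×0.5 = 2.9063 in² (U = 1.0, A_e = A_n). φR_n = 0.75 × 70 × 2.9063 = 152.6 kips.
Governing: min(202.8, 357.3, 152.6) = 152.6 kips → net-section rupture.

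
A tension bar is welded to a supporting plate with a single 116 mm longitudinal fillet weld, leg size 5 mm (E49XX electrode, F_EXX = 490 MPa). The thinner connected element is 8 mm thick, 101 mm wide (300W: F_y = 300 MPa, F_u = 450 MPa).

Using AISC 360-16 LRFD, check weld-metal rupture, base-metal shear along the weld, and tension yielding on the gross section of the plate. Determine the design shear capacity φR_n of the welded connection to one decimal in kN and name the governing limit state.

90.4 kN (weld metal governs)

Weld metal: throat = 0.707×5 = 3.535 mm, L = 116 mm. φR_n = 0.75 × 0.6 × 490 × 3.535 × 116 = 90.4 kN.
Base metal shear (8 mm plate): yield φR_n = 1.0×0.6×300×8×116 = 167.0 kN; rupture φR_n = 0.75×0.6×450×8×116 = 187.9 kN; take 167.0 kN (yield).
Tension yield (gross): A_g = 101×8 = 808 mm². φR_n = 0.90 × 300 × 808 = 218.2 kN.
Governing: min(90.4, 167.0, 218.2) = 90.4 kN → weld metal.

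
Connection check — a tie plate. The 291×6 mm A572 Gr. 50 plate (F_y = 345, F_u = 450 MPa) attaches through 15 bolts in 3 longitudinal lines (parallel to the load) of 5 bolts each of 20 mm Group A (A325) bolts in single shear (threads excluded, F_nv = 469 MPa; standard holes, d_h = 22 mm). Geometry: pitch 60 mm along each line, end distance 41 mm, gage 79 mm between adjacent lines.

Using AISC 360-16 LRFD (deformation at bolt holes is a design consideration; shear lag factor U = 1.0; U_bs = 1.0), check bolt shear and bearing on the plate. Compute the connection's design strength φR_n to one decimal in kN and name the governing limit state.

Bolt shear: A_b = π(20)²/4 = 314.16 mm². φR_n = 0.75 × 469 × 314.16 × 15 × 1 = 1657.6 kN.
Bearing (6 mm plate, F_u = 450 MPa): end bolts L_c = 41 − 22/2 = 30, R_n = min(1.2×30×6×450, 2.4×20×6×450) = 97.2 kN/bolt; interior L_c = 60 − 22 = 38, R_n = 123.12 kN/bolt. φR_n = 0.75 × (3×97.2 + 12×123.12) = 1326.8 kN.
Governing: min(1657.6, 1326.8) = 1326.8 kN → bearing.

1326.8 kN (bearing governs)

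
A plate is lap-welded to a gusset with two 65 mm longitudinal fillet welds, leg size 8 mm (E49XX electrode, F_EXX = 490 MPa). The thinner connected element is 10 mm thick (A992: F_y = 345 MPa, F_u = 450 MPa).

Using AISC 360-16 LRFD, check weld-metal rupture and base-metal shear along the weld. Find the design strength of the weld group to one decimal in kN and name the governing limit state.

162.1 kN (weld metal governs)

Weld metal: throat = 0.707×8 = 5.656 mm, L = 2×65 = 130 mm. φR_n = 0.75 × 0.6 × 490 × 5.656 × 130 = 162.1 kN.
Base metal shear (10 mm plate): yield φR_n = 1.0×0.6×345×10×130 = 269.1 kN; rupture φR_n = 0.75×0.6×450×10×130 = 263.3 kN; take 263.3 kN (rupture).
Governing: min(162.1, 263.3) = 162.1 kN → weld metal.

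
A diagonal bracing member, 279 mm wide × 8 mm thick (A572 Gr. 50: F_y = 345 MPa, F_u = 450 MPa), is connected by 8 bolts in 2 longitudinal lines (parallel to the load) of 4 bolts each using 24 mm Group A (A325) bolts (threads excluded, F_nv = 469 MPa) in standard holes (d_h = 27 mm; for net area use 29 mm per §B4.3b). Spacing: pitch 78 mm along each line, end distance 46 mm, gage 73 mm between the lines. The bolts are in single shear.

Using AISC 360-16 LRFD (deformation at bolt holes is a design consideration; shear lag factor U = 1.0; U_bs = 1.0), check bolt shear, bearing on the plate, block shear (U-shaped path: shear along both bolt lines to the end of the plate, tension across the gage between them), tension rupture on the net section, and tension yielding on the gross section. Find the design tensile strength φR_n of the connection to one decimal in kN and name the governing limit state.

596.7 kN (net-section rupture governs)

Bolt shear: A_b = π(24)²/4 = 452.39 mm². φR_n = 0.75 × 469 × 452.39 × 8 × 1 = 1273.0 kN.
Bearing (8 mm plate, F_u = 450 MPa): end bolts L_c = 46 − 27/2 = 32.5, R_n = min(1.2×32.5×8×450, 2.4×24×8×450) = 140.4 kN/bolt; interior L_c = 78 − 27 = 51, R_n = 207.36 kN/bolt. φR_n = 0.75 × (2×140.4 + 6×207.36) = 1143.7 kN.
Block shear: shear path 2×[46+3×78] = 2×280 mm, A_gv = 4480, A_nv = 2×(280 − 3.5×29)×8 = 2856 mm²; tension across gage: (73 − 1×29)×8 = 352 mm². R_n = min(0.6×450×2856, 0.6×345×4480) + 1.0×450×352 = min(771.12, 927.36) + 158.4 = 929.52 kN. φR_n = 0.75 × 929.52 = 697.1 kN.
Tension rupture (net): A_n = (279 − 2×29)×8 = 1768 mm² (U = 1.0, A_e = A_n). φR_n = 0.75 × 450 × 1768 = 596.7 kN.
Tension yield (gross): A_g = 279×8 = 2232 mm². φR_n = 0.90 × 345 × 2232 = 693.0 kN.
Governing: min(1273.0, 1143.7, 697.1, 596.7, 693.0) = 596.7 kN → net-section rupture.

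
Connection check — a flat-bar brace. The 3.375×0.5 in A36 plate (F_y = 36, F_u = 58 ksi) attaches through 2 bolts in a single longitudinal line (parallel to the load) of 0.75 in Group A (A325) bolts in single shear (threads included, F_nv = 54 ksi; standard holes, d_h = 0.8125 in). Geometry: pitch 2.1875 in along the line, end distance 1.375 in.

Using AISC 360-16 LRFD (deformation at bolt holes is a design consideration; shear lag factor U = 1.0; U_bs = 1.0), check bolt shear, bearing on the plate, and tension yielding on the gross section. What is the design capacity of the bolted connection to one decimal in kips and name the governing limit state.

35.8 kips (bolt shear governs)

Bolt shear: A_b = π(0.75)²/4 = 0.44179 in². φR_n = 0.75 × 54 × 0.44179 × 2 × 1 = 35.8 kips.
Bearing (0.5 in plate, F_u = 58 ksi): end bolts L_c = 1.375 − 0.8125/2 = 0.96875, R_n = min(1.2×0.96875×0.5×58, 2.4×0.75×0.5×58) = 33.713 kips/bolt; interior L_c = 2.1875 − 0.8125 = 1.375, R_n = 47.85 kips/bolt. φR_n = 0.75 × (1×33.713 + 1×47.85) = 61.2 kips.
Tension yield (gross): A_g = 3.375×0.5 = 1.6875 in². φR_n = 0.90 × 36 × 1.6875 = 54.7 kips.
Governing: min(35.8, 61.2, 54.7) = 35.8 kips → bolt shear.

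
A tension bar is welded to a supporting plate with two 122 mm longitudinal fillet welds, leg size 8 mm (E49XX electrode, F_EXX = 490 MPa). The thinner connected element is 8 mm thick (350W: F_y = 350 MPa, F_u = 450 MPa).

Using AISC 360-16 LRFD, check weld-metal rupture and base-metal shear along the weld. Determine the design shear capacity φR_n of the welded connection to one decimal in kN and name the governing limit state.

304.3 kN (weld metal governs)

Weld metal: throat = 0.707×8 = 5.656 mm, L = 2×122 = 244 mm. φR_n = 0.75 × 0.6 × 490 × 5.656 × 244 = 304.3 kN.
Base metal shear (8 mm plate): yield φR_n = 1.0×0.6×350×8×244 = 409.9 kN; rupture φR_n = 0.75×0.6×450×8×244 = 395.3 kN; take 395.3 kN (rupture).
Governing: min(304.3, 395.3) = 304.3 kN → weld metal.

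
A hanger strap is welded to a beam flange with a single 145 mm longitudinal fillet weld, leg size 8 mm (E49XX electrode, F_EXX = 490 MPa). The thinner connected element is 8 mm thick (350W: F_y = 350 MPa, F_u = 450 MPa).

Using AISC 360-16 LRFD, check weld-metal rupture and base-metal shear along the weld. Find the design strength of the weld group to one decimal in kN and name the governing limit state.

180.8 kN (weld metal governs)

Weld metal: throat = 0.707×8 = 5.656 mm, L = 145 mm. φR_n = 0.75 × 0.6 × 490 × 5.656 × 145 = 180.8 kN.
Base metal shear (8 mm plate): yield φR_n = 1.0×0.6×350×8×145 = 243.6 kN; rupture φR_n = 0.75×0.6×450×8×145 = 234.9 kN; take 234.9 kN (rupture).
Governing: min(180.8, 234.9) = 180.8 kN → weld metal.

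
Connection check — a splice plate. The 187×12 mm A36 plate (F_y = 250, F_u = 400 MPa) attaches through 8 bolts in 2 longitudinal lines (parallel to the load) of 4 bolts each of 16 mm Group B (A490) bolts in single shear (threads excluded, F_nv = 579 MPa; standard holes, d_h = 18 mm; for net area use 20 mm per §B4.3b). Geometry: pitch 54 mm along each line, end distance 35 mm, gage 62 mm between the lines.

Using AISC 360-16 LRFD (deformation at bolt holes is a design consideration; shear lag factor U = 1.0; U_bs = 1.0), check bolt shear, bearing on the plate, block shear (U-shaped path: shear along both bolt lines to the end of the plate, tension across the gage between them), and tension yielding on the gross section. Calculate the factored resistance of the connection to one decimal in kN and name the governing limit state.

Bolt shear: A_b = π(16)²/4 = 201.06 mm². φR_n = 0.75 × 579 × 201.06 × 8 × 1 = 698.5 kN.
Bearing (12 mm plate, F_u = 400 MPa): end bolts L_c = 35 − 18/2 = 26, R_n = min(1.2×26×12×400, 2.4×16×12×400) = 149.76 kN/bolt; interior L_c = 54 − 18 = 36, R_n = 184.32 kN/bolt. φR_n = 0.75 × (2×149.76 + 6×184.32) = 1054.1 kN.
Block shear: shear path 2×[35+3×54] = 2×197 mm, A_gv = 4728, A_nv = 2×(197 − 3.5×20)×12 = 3048 mm²; tension across gage: (62 − 1×20)×12 = 504 mm². R_n = min(0.6×400×3048, 0.6×250×4728) + 1.0×400×504 = min(731.52, 709.2) + 201.6 = 910.8 kN. φR_n = 0.75 × 910.8 = 683.1 kN.
Tension yield (gross): A_g = 187×12 = 2244 mm². φR_n = 0.90 × 250 × 2244 = 504.9 kN.
Governing: min(698.5, 1054.1, 683.1, 504.9) = 504.9 kN → gross-section yield.

504.9 kN (gross-section yield governs)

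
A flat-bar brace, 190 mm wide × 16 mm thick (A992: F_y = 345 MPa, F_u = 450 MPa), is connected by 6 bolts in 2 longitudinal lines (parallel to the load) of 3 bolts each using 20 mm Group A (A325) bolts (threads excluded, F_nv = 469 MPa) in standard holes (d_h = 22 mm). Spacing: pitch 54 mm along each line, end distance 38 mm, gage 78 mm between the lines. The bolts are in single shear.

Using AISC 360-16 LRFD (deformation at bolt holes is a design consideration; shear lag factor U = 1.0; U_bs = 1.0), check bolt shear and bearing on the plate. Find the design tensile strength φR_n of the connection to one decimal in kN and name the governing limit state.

Bolt shear: A_b = π(20)²/4 = 314.16 mm². φR_n = 0.75 × 469 × 314.16 × 6 × 1 = 663.0 kN.
Bearing (16 mm plate, F_u = 450 MPa): end bolts L_c = 38 − 22/2 = 27, R_n = min(1.2×27×16×450, 2.4×20×16×450) = 233.28 kN/bolt; interior L_c = 54 − 22 = 32, R_n = 276.48 kN/bolt. φR_n = 0.75 × (2×233.28 + 4×276.48) = 1179.4 kN.
Governing: min(663.0, 1179.4) = 663.0 kN → bolt shear.

663.0 kN (bolt shear governs)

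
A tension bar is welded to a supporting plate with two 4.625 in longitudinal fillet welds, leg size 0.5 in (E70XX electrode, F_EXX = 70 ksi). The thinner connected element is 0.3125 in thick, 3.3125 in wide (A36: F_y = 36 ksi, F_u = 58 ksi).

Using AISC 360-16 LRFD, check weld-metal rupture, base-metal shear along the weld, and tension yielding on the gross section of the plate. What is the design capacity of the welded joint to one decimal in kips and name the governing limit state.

33.5 kips (gross-section yield governs)

Weld metal: throat = 0.707×0.5 = 0.3535 in, L = 2×4.625 = 9.25 in. φR_n = 0.75 × 0.6 × 70 × 0.3535 × 9.25 = 103.0 kips.
Base metal shear (0.3125 in plate): yield φR_n = 1.0×0.6×36×0.3125×9.25 = 62.4 kips; rupture φR_n = 0.75×0.6×58×0.3125×9.25 = 75.4 kips; take 62.4 kips (yield).
Tension yield (gross): A_g = 3.3125×0.3125 = 1.0352 in². φR_n = 0.90 × 36 × 1.0352 = 33.5 kips.
Governing: min(103.0, 62.4, 33.5) = 33.5 kips → gross-section yield.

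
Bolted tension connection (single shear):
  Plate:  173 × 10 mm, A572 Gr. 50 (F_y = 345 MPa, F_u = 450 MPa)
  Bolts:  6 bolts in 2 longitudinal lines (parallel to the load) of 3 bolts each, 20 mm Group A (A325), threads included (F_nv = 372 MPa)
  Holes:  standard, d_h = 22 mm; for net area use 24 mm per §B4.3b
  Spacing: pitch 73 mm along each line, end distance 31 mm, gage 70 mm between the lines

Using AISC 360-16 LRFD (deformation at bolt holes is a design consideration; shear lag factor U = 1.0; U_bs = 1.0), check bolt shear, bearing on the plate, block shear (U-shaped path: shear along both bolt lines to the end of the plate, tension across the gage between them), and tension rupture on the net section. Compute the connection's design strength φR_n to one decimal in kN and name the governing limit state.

421.9 kN (net-section rupture governs)

Bolt shear: A_b = π(20)²/4 = 314.16 mm². φR_n = 0.75 × 372 × 314.16 × 6 × 1 = 525.9 kN.
Bearing (10 mm plate, F_u = 450 MPa): end bolts L_c = 31 − 22/2 = 20, R_n = min(1.2×20×10×450, 2.4×20×10×450) = 108 kN/bolt; interior L_c = 73 − 22 = 51, R_n = 216 kN/bolt. φR_n = 0.75 × (2×108 + 4×216) = 810.0 kN.
Block shear: shear path 2×[31+2×73] = 2×177 mm, A_gv = 3540, A_nv = 2×(177 − 2.5×24)×10 = 2340 mm²; tension across gage: (70 − 1×24)×10 = 460 mm². R_n = min(0.6×450×2340, 0.6×345×3540) + 1.0×450×460 = min(631.8, 732.78) + 207 = 838.8 kN. φR_n = 0.75 × 838.8 = 629.1 kN.
Tension rupture (net): A_n = (173 − 2×24)×10 = 1250 mm² (U = 1.0, A_e = A_n). φR_n = 0.75 × 450 × 1250 = 421.9 kN.
Governing: min(525.9, 810.0, 629.1, 421.9) = 421.9 kN → net-section rupture.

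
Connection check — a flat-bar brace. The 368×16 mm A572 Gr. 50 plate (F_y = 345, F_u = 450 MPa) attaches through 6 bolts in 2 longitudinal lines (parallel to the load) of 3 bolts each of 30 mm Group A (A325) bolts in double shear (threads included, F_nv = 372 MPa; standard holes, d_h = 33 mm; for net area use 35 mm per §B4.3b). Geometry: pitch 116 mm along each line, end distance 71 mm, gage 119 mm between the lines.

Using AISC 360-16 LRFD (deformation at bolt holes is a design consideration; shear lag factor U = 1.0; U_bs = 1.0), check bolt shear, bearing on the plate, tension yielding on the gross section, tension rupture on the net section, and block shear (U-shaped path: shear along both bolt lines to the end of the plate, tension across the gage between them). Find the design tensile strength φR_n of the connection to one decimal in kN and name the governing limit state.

Bolt shear: A_b = π(30)²/4 = 706.86 mm². φR_n = 0.75 × 372 × 706.86 × 6 × 2 = 2366.6 kN.
Bearing (16 mm plate, F_u = 450 MPa): end bolts L_c = 71 − 33/2 = 54.5, R_n = min(1.2×54.5×16×450, 2.4×30×16×450) = 470.88 kN/bolt; interior L_c = 116 − 33 = 83, R_n = 518.4 kN/bolt. φR_n = 0.75 × (2×470.88 + 4×518.4) = 2261.5 kN.
Tension yield (gross): A_g = 368×16 = 5888 mm². φR_n = 0.90 × 345 × 5888 = 1828.2 kN.
Tension rupture (net): A_n = (368 − 2×35)×16 = 4768 mm² (U = 1.0, A_e = A_n). φR_n = 0.75 × 450 × 4768 = 1609.2 kN.
Block shear: shear path 2×[71+2×116] = 2×303 mm, A_gv = 9696, A_nv = 2×(303 − 2.5×35)×16 = 6896 mm²; tension across gage: (119 − 1×35)×16 = 1344 mm². R_n = min(0.6×450×6896, 0.6×345×9696) + 1.0×450×1344 = min(1861.9, 2007.1) + 604.8 = 2466.7 kN. φR_n = 0.75 × 2466.7 = 1850.0 kN.
Governing: min(2366.6, 2261.5, 1828.2, 1609.2, 1850.0) = 1609.2 kN → net-section rupture.

1609.2 kN (net-section rupture governs)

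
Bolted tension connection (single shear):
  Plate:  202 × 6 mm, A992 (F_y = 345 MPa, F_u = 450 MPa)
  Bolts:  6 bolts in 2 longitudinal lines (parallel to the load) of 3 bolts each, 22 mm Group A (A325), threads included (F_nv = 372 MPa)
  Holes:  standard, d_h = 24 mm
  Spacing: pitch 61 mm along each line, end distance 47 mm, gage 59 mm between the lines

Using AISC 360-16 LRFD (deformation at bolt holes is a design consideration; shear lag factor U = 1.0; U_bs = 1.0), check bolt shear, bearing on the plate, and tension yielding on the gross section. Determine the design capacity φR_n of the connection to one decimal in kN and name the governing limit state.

Bolt shear: A_b = π(22)²/4 = 380.13 mm². φR_n = 0.75 × 372 × 380.13 × 6 × 1 = 636.3 kN.
Bearing (6 mm plate, F_u = 450 MPa): end bolts L_c = 47 − 24/2 = 35, R_n = min(1.2×35×6×450, 2.4×22×6×450) = 113.4 kN/bolt; interior L_c = 61 − 24 = 37, R_n = 119.88 kN/bolt. φR_n = 0.75 × (2×113.4 + 4×119.88) = 529.7 kN.
Tension yield (gross): A_g = 202×6 = 1212 mm². φR_n = 0.90 × 345 × 1212 = 376.3 kN.
Governing: min(636.3, 529.7, 376.3) = 376.3 kN → gross-section yield.

376.3 kN (gross-section yield governs)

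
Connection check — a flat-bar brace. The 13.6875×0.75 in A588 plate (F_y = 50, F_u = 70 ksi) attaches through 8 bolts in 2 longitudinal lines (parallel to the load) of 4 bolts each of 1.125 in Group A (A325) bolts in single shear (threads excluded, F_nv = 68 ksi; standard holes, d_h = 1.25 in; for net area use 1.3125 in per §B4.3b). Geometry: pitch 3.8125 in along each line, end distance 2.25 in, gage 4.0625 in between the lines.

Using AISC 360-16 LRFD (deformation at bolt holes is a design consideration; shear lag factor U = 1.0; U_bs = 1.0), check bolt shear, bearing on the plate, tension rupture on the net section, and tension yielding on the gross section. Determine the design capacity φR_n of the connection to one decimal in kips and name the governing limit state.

Bolt shear: A_b = π(1.125)²/4 = 0.99402 in². φR_n = 0.75 × 68 × 0.99402 × 8 × 1 = 405.6 kips.
Bearing (0.75 in plate, F_u = 70 ksi): end bolts L_c = 2.25 − 1.25/2 = 1.625, R_n = min(1.2×1.625×0.75×70, 2.4×1.125×0.75×70) = 102.38 kips/bolt; interior L_c = 3.8125 − 1.25 = 2.5625, R_n = 141.75 kips/bolt. φR_n = 0.75 × (2×102.38 + 6×141.75) = 791.4 kips.
Tension rupture (net): A_n = (13.6875 − 2×1.3125)×0.75 = 8.2969 in² (U = 1.0, A_e = A_n). φR_n = 0.75 × 70 × 8.2969 = 435.6 kips.
Tension yield (gross): A_g = 13.6875×0.75 = 10.266 in². φR_n = 0.90 × 50 × 10.266 = 462.0 kips.
Governing: min(405.6, 791.4, 435.6, 462.0) = 405.6 kips → bolt shear.

405.6 kips (bolt shear governs)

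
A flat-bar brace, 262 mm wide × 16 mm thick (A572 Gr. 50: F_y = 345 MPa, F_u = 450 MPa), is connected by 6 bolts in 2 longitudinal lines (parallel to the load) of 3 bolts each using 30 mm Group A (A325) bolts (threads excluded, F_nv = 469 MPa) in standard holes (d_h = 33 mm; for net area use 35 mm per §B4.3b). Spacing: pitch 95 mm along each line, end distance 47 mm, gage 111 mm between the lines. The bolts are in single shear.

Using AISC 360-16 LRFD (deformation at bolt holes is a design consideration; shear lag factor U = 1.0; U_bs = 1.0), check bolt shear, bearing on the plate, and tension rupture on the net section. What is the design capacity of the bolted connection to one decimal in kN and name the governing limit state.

Bolt shear: A_b = π(30)²/4 = 706.86 mm². φR_n = 0.75 × 469 × 706.86 × 6 × 1 = 1491.8 kN.
Bearing (16 mm plate, F_u = 450 MPa): end bolts L_c = 47 − 33/2 = 30.5, R_n = min(1.2×30.5×16×450, 2.4×30×16×450) = 263.52 kN/bolt; interior L_c = 95 − 33 = 62, R_n = 518.4 kN/bolt. φR_n = 0.75 × (2×263.52 + 4×518.4) = 1950.5 kN.
Tension rupture (net): A_n = (262 − 2×35)×16 = 3072 mm² (U = 1.0, A_e = A_n). φR_n = 0.75 × 450 × 3072 = 1036.8 kN.
Governing: min(1491.8, 1950.5, 1036.8) = 1036.8 kN → net-section rupture.

1036.8 kN (net-section rupture governs)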